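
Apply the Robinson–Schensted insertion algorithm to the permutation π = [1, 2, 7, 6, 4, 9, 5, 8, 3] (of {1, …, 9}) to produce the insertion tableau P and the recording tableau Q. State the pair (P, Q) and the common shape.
P = [1, 2, 3, 5, 8] / [4, 9] / [6] / [7];  Q = [1, 2, 3, 6, 8] / [4, 7] / [5] / [9];  common shape = (5, 2, 1, 1)

Row-insert the values π_1, π_2, … into P one at a time, bumping the leftmost entry strictly greater than the inserted value down to the next row. The recording tableau Q records, in position (i, j), the step at which that cell was added to P.
  Insert 1 (step 1): P = [1];  Q = [1]
  Insert 2 (step 2): P = [1, 2];  Q = [1, 2]
  Insert 7 (step 3): P = [1, 2, 7];  Q = [1, 2, 3]
  Insert 6 (step 4): P = [1, 2, 6] / [7];  Q = [1, 2, 3] / [4]
  Insert 4 (step 5): P = [1, 2, 4] / [6] / [7];  Q = [1, 2, 3] / [4] / [5]
  Insert 9 (step 6): P = [1, 2, 4, 9] / [6] / [7];  Q = [1, 2, 3, 6] / [4] / [5]
  Insert 5 (step 7): P = [1, 2, 4, 5] / [6, 9] / [7];  Q = [1, 2, 3, 6] / [4, 7] / [5]
  Insert 8 (step 8): P = [1, 2, 4, 5, 8] / [6, 9] / [7];  Q = [1, 2, 3, 6, 8] / [4, 7] / [5]
  Insert 3 (step 9): P = [1, 2, 3, 5, 8] / [4, 9] / [6] / [7];  Q = [1, 2, 3, 6, 8] / [4, 7] / [5] / [9]
Final shape: (5, 2, 1, 1).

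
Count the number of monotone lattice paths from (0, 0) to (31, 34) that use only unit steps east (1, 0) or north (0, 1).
Number of paths = 3397378086595889760

A monotone lattice path from (0, 0) to (31, 34) consists of 31 east steps and 34 north steps in some order, so it is determined by which 31 of the 65 steps are east. The count is C(65, 31) = 3397378086595889760.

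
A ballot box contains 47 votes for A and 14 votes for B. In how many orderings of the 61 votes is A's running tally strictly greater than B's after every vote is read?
Strict-lead orderings = 12179035222200

Total orderings of the 61 votes with 47 for A: C(61, 47) = 22512762077400. By the Bertrand ballot formula (Cycle Lemma / reflection principle), the number of orderings in which A is strictly ahead of B throughout is (p − q)/(p + q) · C(p + q, p) = (47 − 14)/(47 + 14) · 22512762077400 = 12179035222200.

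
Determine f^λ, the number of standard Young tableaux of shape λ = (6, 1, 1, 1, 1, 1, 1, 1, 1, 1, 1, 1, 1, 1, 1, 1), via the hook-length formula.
# SYT of shape (6, 1, 1, 1, 1, 1, 1, 1, 1, 1, 1, 1, 1, 1, 1, 1) = 15504

Hook-length formula: f^λ = n! / Π hook(c), product over all cells c of the Young diagram. For λ = (6, 1, 1, 1, 1, 1, 1, 1, 1, 1, 1, 1, 1, 1, 1, 1), n = 21 boxes. Hook lengths by row (left-to-right, top-to-bottom): [21, 5, 4, 3, 2, 1]; [15]; [14]; [13]; [12]; [11]; [10]; [9]; [8]; [7]; [6]; [5]; [4]; [3]; [2]; [1]. Product of hooks = 3295339407360000. So f^λ = 21! / 3295339407360000 = 51090942171709440000 / 3295339407360000 = 15504.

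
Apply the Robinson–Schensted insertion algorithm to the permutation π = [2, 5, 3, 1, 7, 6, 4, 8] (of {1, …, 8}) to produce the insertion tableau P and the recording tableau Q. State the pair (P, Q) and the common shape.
P = [1, 3, 4, 8] / [2, 6] / [5, 7];  Q = [1, 2, 5, 8] / [3, 6] / [4, 7];  common shape = (4, 2, 2)

Row-insert the values π_1, π_2, … into P one at a time, bumping the leftmost entry strictly greater than the inserted value down to the next row. The recording tableau Q records, in position (i, j), the step at which that cell was added to P.
  Insert 2 (step 1): P = [2];  Q = [1]
  Insert 5 (step 2): P = [2, 5];  Q = [1, 2]
  Insert 3 (step 3): P = [2, 3] / [5];  Q = [1, 2] / [3]
  Insert 1 (step 4): P = [1, 3] / [2] / [5];  Q = [1, 2] / [3] / [4]
  Insert 7 (step 5): P = [1, 3, 7] / [2] / [5];  Q = [1, 2, 5] / [3] / [4]
  Insert 6 (step 6): P = [1, 3, 6] / [2, 7] / [5];  Q = [1, 2, 5] / [3, 6] / [4]
  Insert 4 (step 7): P = [1, 3, 4] / [2, 6] / [5, 7];  Q = [1, 2, 5] / [3, 6] / [4, 7]
  Insert 8 (step 8): P = [1, 3, 4, 8] / [2, 6] / [5, 7];  Q = [1, 2, 5, 8] / [3, 6] / [4, 7]
Final shape: (4, 2, 2).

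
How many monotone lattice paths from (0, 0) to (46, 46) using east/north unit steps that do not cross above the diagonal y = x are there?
C_46 = 8740328711533173390046320

These NE paths below the diagonal are counted by the Catalan number C_n = (1/(n + 1)) · C(2n, n). For n = 46: C_46 = (1/47) · C(92, 46) = 410795449442059149332177040/47 = 8740328711533173390046320.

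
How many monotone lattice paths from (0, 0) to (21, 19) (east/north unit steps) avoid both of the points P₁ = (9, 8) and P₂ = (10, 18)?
Number of paths = 98259123820

Inclusion–exclusion. Total paths: C(40, 21) = 131282408400. Through P₁: C(17, 9)·C(23, 12) = 32869016180. Through P₂: C(28, 10)·C(12, 11) = 157477320. Since P₁ is strictly southwest of P₂, a monotone path through both must visit P₁ then P₂; paths through both = C(17, 9)·C(11, 1)·C(12, 11) = 3208920. Avoid both = 131282408400 − 32869016180 − 157477320 + 3208920 = 98259123820.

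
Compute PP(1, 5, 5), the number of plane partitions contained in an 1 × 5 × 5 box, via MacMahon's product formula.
PP(1, 5, 5) = 252

Evaluate the triple product over i = 1..1, j = 1..5, k = 1..5. The factors are (2/1) · (3/2) · (4/3) · (5/4) · (6/5) · (3/2) · (4/3) · (5/4) · … (25 factors total). The numerators and denominators telescope so the product is an integer; carrying out the multiplication exactly gives PP(1, 5, 5) = 252.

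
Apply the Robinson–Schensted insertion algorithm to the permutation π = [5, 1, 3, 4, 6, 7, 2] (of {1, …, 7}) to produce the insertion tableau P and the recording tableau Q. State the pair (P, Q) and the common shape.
P = [1, 2, 4, 6, 7] / [3] / [5];  Q = [1, 3, 4, 5, 6] / [2] / [7];  common shape = (5, 1, 1)

Row-insert the values π_1, π_2, … into P one at a time, bumping the leftmost entry strictly greater than the inserted value down to the next row. The recording tableau Q records, in position (i, j), the step at which that cell was added to P.
  Insert 5 (step 1): P = [5];  Q = [1]
  Insert 1 (step 2): P = [1] / [5];  Q = [1] / [2]
  Insert 3 (step 3): P = [1, 3] / [5];  Q = [1, 3] / [2]
  Insert 4 (step 4): P = [1, 3, 4] / [5];  Q = [1, 3, 4] / [2]
  Insert 6 (step 5): P = [1, 3, 4, 6] / [5];  Q = [1, 3, 4, 5] / [2]
  Insert 7 (step 6): P = [1, 3, 4, 6, 7] / [5];  Q = [1, 3, 4, 5, 6] / [2]
  Insert 2 (step 7): P = [1, 2, 4, 6, 7] / [3] / [5];  Q = [1, 3, 4, 5, 6] / [2] / [7]
Final shape: (5, 1, 1).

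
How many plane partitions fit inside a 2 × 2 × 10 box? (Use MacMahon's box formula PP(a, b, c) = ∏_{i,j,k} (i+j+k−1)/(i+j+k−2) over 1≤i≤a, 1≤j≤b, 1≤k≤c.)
PP(2, 2, 10) = 1716

Evaluate the triple product over i = 1..2, j = 1..2, k = 1..10. The factors are (2/1) · (3/2) · (4/3) · (5/4) · (6/5) · (7/6) · (8/7) · (9/8) · … (40 factors total). The numerators and denominators telescope so the product is an integer; carrying out the multiplication exactly gives PP(2, 2, 10) = 1716.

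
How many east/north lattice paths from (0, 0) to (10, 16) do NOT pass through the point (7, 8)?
Number of paths = 4249960

Total paths from (0, 0) to (10, 16): C(26, 10) = 5311735. Paths through (7, 8): (paths (0, 0) → (7, 8)) × (paths (7, 8) → (10, 16)) = C(15, 7) · C(11, 3) = 6435 · 165 = 1061775. Avoidance count = 5311735 − 1061775 = 4249960.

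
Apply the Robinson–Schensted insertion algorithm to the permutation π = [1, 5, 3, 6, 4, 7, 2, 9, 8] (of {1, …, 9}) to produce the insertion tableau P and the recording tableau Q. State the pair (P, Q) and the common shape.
P = [1, 2, 4, 7, 8] / [3, 6, 9] / [5];  Q = [1, 2, 4, 6, 8] / [3, 5, 9] / [7];  common shape = (5, 3, 1)

Row-insert the values π_1, π_2, … into P one at a time, bumping the leftmost entry strictly greater than the inserted value down to the next row. The recording tableau Q records, in position (i, j), the step at which that cell was added to P.
  Insert 1 (step 1): P = [1];  Q = [1]
  Insert 5 (step 2): P = [1, 5];  Q = [1, 2]
  Insert 3 (step 3): P = [1, 3] / [5];  Q = [1, 2] / [3]
  Insert 6 (step 4): P = [1, 3, 6] / [5];  Q = [1, 2, 4] / [3]
  Insert 4 (step 5): P = [1, 3, 4] / [5, 6];  Q = [1, 2, 4] / [3, 5]
  Insert 7 (step 6): P = [1, 3, 4, 7] / [5, 6];  Q = [1, 2, 4, 6] / [3, 5]
  Insert 2 (step 7): P = [1, 2, 4, 7] / [3, 6] / [5];  Q = [1, 2, 4, 6] / [3, 5] / [7]
  Insert 9 (step 8): P = [1, 2, 4, 7, 9] / [3, 6] / [5];  Q = [1, 2, 4, 6, 8] / [3, 5] / [7]
  Insert 8 (step 9): P = [1, 2, 4, 7, 8] / [3, 6, 9] / [5];  Q = [1, 2, 4, 6, 8] / [3, 5, 9] / [7]
Final shape: (5, 3, 1).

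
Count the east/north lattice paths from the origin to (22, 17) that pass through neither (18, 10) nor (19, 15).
Number of paths = 28918202910

Inclusion–exclusion. Total paths: C(39, 22) = 51021117810. Through P₁: C(28, 18)·C(11, 4) = 4330626300. Through P₂: C(34, 19)·C(5, 3) = 18559675200. Since P₁ is strictly southwest of P₂, a monotone path through both must visit P₁ then P₂; paths through both = C(28, 18)·C(6, 1)·C(5, 3) = 787386600. Avoid both = 51021117810 − 4330626300 − 18559675200 + 787386600 = 28918202910.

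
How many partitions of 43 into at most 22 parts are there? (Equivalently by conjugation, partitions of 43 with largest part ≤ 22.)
p(43, parts ≤ 22) = 60547

Use the recurrence p(n, m) = p(n, m−1) + p(n−m, m): either the largest part is < m (count p(n, m−1)) or the largest part is exactly m (remove one copy of m, count p(n−m, m)). With p(0, ·) = 1 this gives p(43, parts ≤ 22) = 60547. (By conjugating Young diagrams, this also counts partitions of 43 into at most 22 parts.)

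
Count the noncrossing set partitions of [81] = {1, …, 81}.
C_81 = 4462290049988320482463241297506133183499654740

These noncrossing partitions are counted by the Catalan number C_n = (1/(n + 1)) · C(2n, n). For n = 81: C_81 = (1/82) · C(162, 81) = 365907784099042279561985786395502921046971688680/82 = 4462290049988320482463241297506133183499654740.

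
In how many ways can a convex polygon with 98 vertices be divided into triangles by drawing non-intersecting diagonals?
C_96 = 3721443204405954385563870541379246659709506697378694300

These polygon triangulations are counted by the Catalan number C_n = (1/(n + 1)) · C(2n, n). For n = 96: C_96 = (1/97) · C(192, 96) = 360979990827377575399695442513786925991822149645733347100/97 = 3721443204405954385563870541379246659709506697378694300.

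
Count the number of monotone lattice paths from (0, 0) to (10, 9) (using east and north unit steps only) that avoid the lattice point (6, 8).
Number of paths = 77363

Total paths from (0, 0) to (10, 9): C(19, 10) = 92378. Paths through (6, 8): (paths (0, 0) → (6, 8)) × (paths (6, 8) → (10, 9)) = C(14, 6) · C(5, 4) = 3003 · 5 = 15015. Avoidance count = 92378 − 15015 = 77363.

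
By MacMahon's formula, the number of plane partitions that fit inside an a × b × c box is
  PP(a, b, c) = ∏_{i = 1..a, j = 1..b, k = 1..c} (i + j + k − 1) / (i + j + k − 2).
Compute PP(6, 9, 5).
PP(6, 9, 5) = 72261531710368

Evaluate the triple product over i = 1..6, j = 1..9, k = 1..5. The factors are (2/1) · (3/2) · (4/3) · (5/4) · (6/5) · (3/2) · (4/3) · (5/4) · … (270 factors total). The numerators and denominators telescope so the product is an integer; carrying out the multiplication exactly gives PP(6, 9, 5) = 72261531710368.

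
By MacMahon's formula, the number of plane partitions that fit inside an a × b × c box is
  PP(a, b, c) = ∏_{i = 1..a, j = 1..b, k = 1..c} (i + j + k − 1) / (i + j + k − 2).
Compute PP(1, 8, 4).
PP(1, 8, 4) = 495

Evaluate the triple product over i = 1..1, j = 1..8, k = 1..4. The factors are (2/1) · (3/2) · (4/3) · (5/4) · (3/2) · (4/3) · (5/4) · (6/5) · … (32 factors total). The numerators and denominators telescope so the product is an integer; carrying out the multiplication exactly gives PP(1, 8, 4) = 495.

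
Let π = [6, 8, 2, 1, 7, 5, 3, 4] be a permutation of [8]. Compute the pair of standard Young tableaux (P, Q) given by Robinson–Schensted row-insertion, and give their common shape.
P = [1, 3, 4] / [2, 5] / [6, 7] / [8];  Q = [1, 2, 8] / [3, 5] / [4, 6] / [7];  common shape = (3, 2, 2, 1)

Row-insert the values π_1, π_2, … into P one at a time, bumping the leftmost entry strictly greater than the inserted value down to the next row. The recording tableau Q records, in position (i, j), the step at which that cell was added to P.
  Insert 6 (step 1): P = [6];  Q = [1]
  Insert 8 (step 2): P = [6, 8];  Q = [1, 2]
  Insert 2 (step 3): P = [2, 8] / [6];  Q = [1, 2] / [3]
  Insert 1 (step 4): P = [1, 8] / [2] / [6];  Q = [1, 2] / [3] / [4]
  Insert 7 (step 5): P = [1, 7] / [2, 8] / [6];  Q = [1, 2] / [3, 5] / [4]
  Insert 5 (step 6): P = [1, 5] / [2, 7] / [6, 8];  Q = [1, 2] / [3, 5] / [4, 6]
  Insert 3 (step 7): P = [1, 3] / [2, 5] / [6, 7] / [8];  Q = [1, 2] / [3, 5] / [4, 6] / [7]
  Insert 4 (step 8): P = [1, 3, 4] / [2, 5] / [6, 7] / [8];  Q = [1, 2, 8] / [3, 5] / [4, 6] / [7]
Final shape: (3, 2, 2, 1).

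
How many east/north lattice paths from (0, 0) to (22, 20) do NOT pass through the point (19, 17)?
Number of paths = 341841675420

Total paths from (0, 0) to (22, 20): C(42, 22) = 513791607420. Paths through (19, 17): (paths (0, 0) → (19, 17)) × (paths (19, 17) → (22, 20)) = C(36, 19) · C(6, 3) = 8597496600 · 20 = 171949932000. Avoidance count = 513791607420 − 171949932000 = 341841675420.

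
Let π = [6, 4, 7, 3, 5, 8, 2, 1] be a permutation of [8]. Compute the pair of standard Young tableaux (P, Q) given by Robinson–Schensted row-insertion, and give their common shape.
P = [1, 5, 8] / [2, 7] / [3] / [4] / [6];  Q = [1, 3, 6] / [2, 5] / [4] / [7] / [8];  common shape = (3, 2, 1, 1, 1)

Row-insert the values π_1, π_2, … into P one at a time, bumping the leftmost entry strictly greater than the inserted value down to the next row. The recording tableau Q records, in position (i, j), the step at which that cell was added to P.
  Insert 6 (step 1): P = [6];  Q = [1]
  Insert 4 (step 2): P = [4] / [6];  Q = [1] / [2]
  Insert 7 (step 3): P = [4, 7] / [6];  Q = [1, 3] / [2]
  Insert 3 (step 4): P = [3, 7] / [4] / [6];  Q = [1, 3] / [2] / [4]
  Insert 5 (step 5): P = [3, 5] / [4, 7] / [6];  Q = [1, 3] / [2, 5] / [4]
  Insert 8 (step 6): P = [3, 5, 8] / [4, 7] / [6];  Q = [1, 3, 6] / [2, 5] / [4]
  Insert 2 (step 7): P = [2, 5, 8] / [3, 7] / [4] / [6];  Q = [1, 3, 6] / [2, 5] / [4] / [7]
  Insert 1 (step 8): P = [1, 5, 8] / [2, 7] / [3] / [4] / [6];  Q = [1, 3, 6] / [2, 5] / [4] / [7] / [8]
Final shape: (3, 2, 1, 1, 1).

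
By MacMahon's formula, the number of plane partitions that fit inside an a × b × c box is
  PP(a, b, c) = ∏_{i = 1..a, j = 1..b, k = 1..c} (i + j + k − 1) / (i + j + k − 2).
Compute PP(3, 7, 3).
PP(3, 7, 3) = 108900

Evaluate the triple product over i = 1..3, j = 1..7, k = 1..3. The factors are (2/1) · (3/2) · (4/3) · (3/2) · (4/3) · (5/4) · (4/3) · (5/4) · … (63 factors total). The numerators and denominators telescope so the product is an integer; carrying out the multiplication exactly gives PP(3, 7, 3) = 108900.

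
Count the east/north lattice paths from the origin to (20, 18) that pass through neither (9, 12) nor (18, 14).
Number of paths = 23111281180

Inclusion–exclusion. Total paths: C(38, 20) = 33578000610. Through P₁: C(21, 9)·C(17, 11) = 3637677680. Through P₂: C(32, 18)·C(6, 2) = 7071534000. Since P₁ is strictly southwest of P₂, a monotone path through both must visit P₁ then P₂; paths through both = C(21, 9)·C(11, 9)·C(6, 2) = 242492250. Avoid both = 33578000610 − 3637677680 − 7071534000 + 242492250 = 23111281180.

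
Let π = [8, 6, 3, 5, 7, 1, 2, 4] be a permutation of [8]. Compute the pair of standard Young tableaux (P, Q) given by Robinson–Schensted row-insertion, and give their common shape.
P = [1, 2, 4] / [3, 5, 7] / [6] / [8];  Q = [1, 4, 5] / [2, 7, 8] / [3] / [6];  common shape = (3, 3, 1, 1)

Row-insert the values π_1, π_2, … into P one at a time, bumping the leftmost entry strictly greater than the inserted value down to the next row. The recording tableau Q records, in position (i, j), the step at which that cell was added to P.
  Insert 8 (step 1): P = [8];  Q = [1]
  Insert 6 (step 2): P = [6] / [8];  Q = [1] / [2]
  Insert 3 (step 3): P = [3] / [6] / [8];  Q = [1] / [2] / [3]
  Insert 5 (step 4): P = [3, 5] / [6] / [8];  Q = [1, 4] / [2] / [3]
  Insert 7 (step 5): P = [3, 5, 7] / [6] / [8];  Q = [1, 4, 5] / [2] / [3]
  Insert 1 (step 6): P = [1, 5, 7] / [3] / [6] / [8];  Q = [1, 4, 5] / [2] / [3] / [6]
  Insert 2 (step 7): P = [1, 2, 7] / [3, 5] / [6] / [8];  Q = [1, 4, 5] / [2, 7] / [3] / [6]
  Insert 4 (step 8): P = [1, 2, 4] / [3, 5, 7] / [6] / [8];  Q = [1, 4, 5] / [2, 7, 8] / [3] / [6]
Final shape: (3, 3, 1, 1).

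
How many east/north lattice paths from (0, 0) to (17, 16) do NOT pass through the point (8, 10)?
Number of paths = 947794320

Total paths from (0, 0) to (17, 16): C(33, 17) = 1166803110. Paths through (8, 10): (paths (0, 0) → (8, 10)) × (paths (8, 10) → (17, 16)) = C(18, 8) · C(15, 9) = 43758 · 5005 = 219008790. Avoidance count = 1166803110 − 219008790 = 947794320.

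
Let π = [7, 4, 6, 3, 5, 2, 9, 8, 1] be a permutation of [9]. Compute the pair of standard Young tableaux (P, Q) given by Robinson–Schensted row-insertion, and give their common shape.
P = [1, 5, 8] / [2, 6, 9] / [3] / [4] / [7];  Q = [1, 3, 7] / [2, 5, 8] / [4] / [6] / [9];  common shape = (3, 3, 1, 1, 1)

Row-insert the values π_1, π_2, … into P one at a time, bumping the leftmost entry strictly greater than the inserted value down to the next row. The recording tableau Q records, in position (i, j), the step at which that cell was added to P.
  Insert 7 (step 1): P = [7];  Q = [1]
  Insert 4 (step 2): P = [4] / [7];  Q = [1] / [2]
  Insert 6 (step 3): P = [4, 6] / [7];  Q = [1, 3] / [2]
  Insert 3 (step 4): P = [3, 6] / [4] / [7];  Q = [1, 3] / [2] / [4]
  Insert 5 (step 5): P = [3, 5] / [4, 6] / [7];  Q = [1, 3] / [2, 5] / [4]
  Insert 2 (step 6): P = [2, 5] / [3, 6] / [4] / [7];  Q = [1, 3] / [2, 5] / [4] / [6]
  Insert 9 (step 7): P = [2, 5, 9] / [3, 6] / [4] / [7];  Q = [1, 3, 7] / [2, 5] / [4] / [6]
  Insert 8 (step 8): P = [2, 5, 8] / [3, 6, 9] / [4] / [7];  Q = [1, 3, 7] / [2, 5, 8] / [4] / [6]
  Insert 1 (step 9): P = [1, 5, 8] / [2, 6, 9] / [3] / [4] / [7];  Q = [1, 3, 7] / [2, 5, 8] / [4] / [6] / [9]
Final shape: (3, 3, 1, 1, 1).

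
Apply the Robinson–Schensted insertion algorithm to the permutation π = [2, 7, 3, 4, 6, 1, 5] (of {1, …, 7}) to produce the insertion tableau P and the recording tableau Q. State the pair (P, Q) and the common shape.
P = [1, 3, 4, 5] / [2, 6] / [7];  Q = [1, 2, 4, 5] / [3, 7] / [6];  common shape = (4, 2, 1)

Row-insert the values π_1, π_2, … into P one at a time, bumping the leftmost entry strictly greater than the inserted value down to the next row. The recording tableau Q records, in position (i, j), the step at which that cell was added to P.
  Insert 2 (step 1): P = [2];  Q = [1]
  Insert 7 (step 2): P = [2, 7];  Q = [1, 2]
  Insert 3 (step 3): P = [2, 3] / [7];  Q = [1, 2] / [3]
  Insert 4 (step 4): P = [2, 3, 4] / [7];  Q = [1, 2, 4] / [3]
  Insert 6 (step 5): P = [2, 3, 4, 6] / [7];  Q = [1, 2, 4, 5] / [3]
  Insert 1 (step 6): P = [1, 3, 4, 6] / [2] / [7];  Q = [1, 2, 4, 5] / [3] / [6]
  Insert 5 (step 7): P = [1, 3, 4, 5] / [2, 6] / [7];  Q = [1, 2, 4, 5] / [3, 7] / [6]
Final shape: (4, 2, 1).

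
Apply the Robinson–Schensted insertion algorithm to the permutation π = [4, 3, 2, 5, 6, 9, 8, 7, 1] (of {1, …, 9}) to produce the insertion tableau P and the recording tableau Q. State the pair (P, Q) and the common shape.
P = [1, 5, 6, 7] / [2, 8] / [3, 9] / [4];  Q = [1, 4, 5, 6] / [2, 7] / [3, 8] / [9];  common shape = (4, 2, 2, 1)

Row-insert the values π_1, π_2, … into P one at a time, bumping the leftmost entry strictly greater than the inserted value down to the next row. The recording tableau Q records, in position (i, j), the step at which that cell was added to P.
  Insert 4 (step 1): P = [4];  Q = [1]
  Insert 3 (step 2): P = [3] / [4];  Q = [1] / [2]
  Insert 2 (step 3): P = [2] / [3] / [4];  Q = [1] / [2] / [3]
  Insert 5 (step 4): P = [2, 5] / [3] / [4];  Q = [1, 4] / [2] / [3]
  Insert 6 (step 5): P = [2, 5, 6] / [3] / [4];  Q = [1, 4, 5] / [2] / [3]
  Insert 9 (step 6): P = [2, 5, 6, 9] / [3] / [4];  Q = [1, 4, 5, 6] / [2] / [3]
  Insert 8 (step 7): P = [2, 5, 6, 8] / [3, 9] / [4];  Q = [1, 4, 5, 6] / [2, 7] / [3]
  Insert 7 (step 8): P = [2, 5, 6, 7] / [3, 8] / [4, 9];  Q = [1, 4, 5, 6] / [2, 7] / [3, 8]
  Insert 1 (step 9): P = [1, 5, 6, 7] / [2, 8] / [3, 9] / [4];  Q = [1, 4, 5, 6] / [2, 7] / [3, 8] / [9]
Final shape: (4, 2, 2, 1).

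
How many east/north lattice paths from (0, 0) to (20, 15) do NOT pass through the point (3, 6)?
Number of paths = 2985480960

Total paths from (0, 0) to (20, 15): C(35, 20) = 3247943160. Paths through (3, 6): (paths (0, 0) → (3, 6)) × (paths (3, 6) → (20, 15)) = C(9, 3) · C(26, 17) = 84 · 3124550 = 262462200. Avoidance count = 3247943160 − 262462200 = 2985480960.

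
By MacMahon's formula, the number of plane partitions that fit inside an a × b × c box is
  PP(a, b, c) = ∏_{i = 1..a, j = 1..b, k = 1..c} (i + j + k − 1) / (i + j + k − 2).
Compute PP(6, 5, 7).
PP(6, 5, 7) = 739309710568

Evaluate the triple product over i = 1..6, j = 1..5, k = 1..7. The factors are (2/1) · (3/2) · (4/3) · (5/4) · (6/5) · (7/6) · (8/7) · (3/2) · … (210 factors total). The numerators and denominators telescope so the product is an integer; carrying out the multiplication exactly gives PP(6, 5, 7) = 739309710568.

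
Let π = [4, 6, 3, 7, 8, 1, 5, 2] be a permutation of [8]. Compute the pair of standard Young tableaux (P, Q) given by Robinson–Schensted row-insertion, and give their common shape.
P = [1, 2, 7, 8] / [3, 5] / [4, 6];  Q = [1, 2, 4, 5] / [3, 7] / [6, 8];  common shape = (4, 2, 2)

Row-insert the values π_1, π_2, … into P one at a time, bumping the leftmost entry strictly greater than the inserted value down to the next row. The recording tableau Q records, in position (i, j), the step at which that cell was added to P.
  Insert 4 (step 1): P = [4];  Q = [1]
  Insert 6 (step 2): P = [4, 6];  Q = [1, 2]
  Insert 3 (step 3): P = [3, 6] / [4];  Q = [1, 2] / [3]
  Insert 7 (step 4): P = [3, 6, 7] / [4];  Q = [1, 2, 4] / [3]
  Insert 8 (step 5): P = [3, 6, 7, 8] / [4];  Q = [1, 2, 4, 5] / [3]
  Insert 1 (step 6): P = [1, 6, 7, 8] / [3] / [4];  Q = [1, 2, 4, 5] / [3] / [6]
  Insert 5 (step 7): P = [1, 5, 7, 8] / [3, 6] / [4];  Q = [1, 2, 4, 5] / [3, 7] / [6]
  Insert 2 (step 8): P = [1, 2, 7, 8] / [3, 5] / [4, 6];  Q = [1, 2, 4, 5] / [3, 7] / [6, 8]
Final shape: (4, 2, 2).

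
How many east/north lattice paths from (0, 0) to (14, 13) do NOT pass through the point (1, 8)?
Number of paths = 19981188

Total paths from (0, 0) to (14, 13): C(27, 14) = 20058300. Paths through (1, 8): (paths (0, 0) → (1, 8)) × (paths (1, 8) → (14, 13)) = C(9, 1) · C(18, 13) = 9 · 8568 = 77112. Avoidance count = 20058300 − 77112 = 19981188.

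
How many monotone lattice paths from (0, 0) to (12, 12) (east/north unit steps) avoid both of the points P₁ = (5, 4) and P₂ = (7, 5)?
Number of paths = 1565458

Inclusion–exclusion. Total paths: C(24, 12) = 2704156. Through P₁: C(9, 5)·C(15, 7) = 810810. Through P₂: C(12, 7)·C(12, 5) = 627264. Since P₁ is strictly southwest of P₂, a monotone path through both must visit P₁ then P₂; paths through both = C(9, 5)·C(3, 2)·C(12, 5) = 299376. Avoid both = 2704156 − 810810 − 627264 + 299376 = 1565458.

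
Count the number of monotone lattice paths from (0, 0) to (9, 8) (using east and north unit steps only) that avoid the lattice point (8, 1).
Number of paths = 24238

Total paths from (0, 0) to (9, 8): C(17, 9) = 24310. Paths through (8, 1): (paths (0, 0) → (8, 1)) × (paths (8, 1) → (9, 8)) = C(9, 8) · C(8, 1) = 9 · 8 = 72. Avoidance count = 24310 − 72 = 24238.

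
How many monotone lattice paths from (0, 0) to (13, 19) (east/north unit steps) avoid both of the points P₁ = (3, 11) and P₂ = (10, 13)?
Number of paths = 236444880

Inclusion–exclusion. Total paths: C(32, 13) = 347373600. Through P₁: C(14, 3)·C(18, 10) = 15927912. Through P₂: C(23, 10)·C(9, 3) = 96101544. Since P₁ is strictly southwest of P₂, a monotone path through both must visit P₁ then P₂; paths through both = C(14, 3)·C(9, 7)·C(9, 3) = 1100736. Avoid both = 347373600 − 15927912 − 96101544 + 1100736 = 236444880.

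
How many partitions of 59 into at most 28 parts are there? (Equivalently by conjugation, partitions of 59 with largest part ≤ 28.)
p(59, parts ≤ 28) = 803192

Use the recurrence p(n, m) = p(n, m−1) + p(n−m, m): either the largest part is < m (count p(n, m−1)) or the largest part is exactly m (remove one copy of m, count p(n−m, m)). With p(0, ·) = 1 this gives p(59, parts ≤ 28) = 803192. (By conjugating Young diagrams, this also counts partitions of 59 into at most 28 parts.)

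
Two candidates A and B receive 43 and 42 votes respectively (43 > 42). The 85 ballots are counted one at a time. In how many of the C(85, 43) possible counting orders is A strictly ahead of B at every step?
Strict-lead orderings = 39044429911904443959240

Total orderings of the 85 votes with 43 for A: C(85, 43) = 3318776542511877736535400. By the Bertrand ballot formula (Cycle Lemma / reflection principle), the number of orderings in which A is strictly ahead of B throughout is (p − q)/(p + q) · C(p + q, p) = (43 − 42)/(43 + 42) · 3318776542511877736535400 = 39044429911904443959240.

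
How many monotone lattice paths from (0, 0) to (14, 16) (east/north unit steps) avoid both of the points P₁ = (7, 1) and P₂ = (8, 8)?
Number of paths = 105601905

Inclusion–exclusion. Total paths: C(30, 14) = 145422675. Through P₁: C(8, 7)·C(22, 7) = 1364352. Through P₂: C(16, 8)·C(14, 6) = 38648610. Since P₁ is strictly southwest of P₂, a monotone path through both must visit P₁ then P₂; paths through both = C(8, 7)·C(8, 1)·C(14, 6) = 192192. Avoid both = 145422675 − 1364352 − 38648610 + 192192 = 105601905.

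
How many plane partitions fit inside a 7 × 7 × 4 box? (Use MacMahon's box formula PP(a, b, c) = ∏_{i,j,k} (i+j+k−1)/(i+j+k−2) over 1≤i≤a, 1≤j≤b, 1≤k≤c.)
PP(7, 7, 4) = 142174944340

Evaluate the triple product over i = 1..7, j = 1..7, k = 1..4. The factors are (2/1) · (3/2) · (4/3) · (5/4) · (3/2) · (4/3) · (5/4) · (6/5) · … (196 factors total). The numerators and denominators telescope so the product is an integer; carrying out the multiplication exactly gives PP(7, 7, 4) = 142174944340.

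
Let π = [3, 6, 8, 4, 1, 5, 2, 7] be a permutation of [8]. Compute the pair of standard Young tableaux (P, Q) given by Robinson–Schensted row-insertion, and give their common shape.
P = [1, 2, 5, 7] / [3, 4] / [6, 8];  Q = [1, 2, 3, 8] / [4, 6] / [5, 7];  common shape = (4, 2, 2)

Row-insert the values π_1, π_2, … into P one at a time, bumping the leftmost entry strictly greater than the inserted value down to the next row. The recording tableau Q records, in position (i, j), the step at which that cell was added to P.
  Insert 3 (step 1): P = [3];  Q = [1]
  Insert 6 (step 2): P = [3, 6];  Q = [1, 2]
  Insert 8 (step 3): P = [3, 6, 8];  Q = [1, 2, 3]
  Insert 4 (step 4): P = [3, 4, 8] / [6];  Q = [1, 2, 3] / [4]
  Insert 1 (step 5): P = [1, 4, 8] / [3] / [6];  Q = [1, 2, 3] / [4] / [5]
  Insert 5 (step 6): P = [1, 4, 5] / [3, 8] / [6];  Q = [1, 2, 3] / [4, 6] / [5]
  Insert 2 (step 7): P = [1, 2, 5] / [3, 4] / [6, 8];  Q = [1, 2, 3] / [4, 6] / [5, 7]
  Insert 7 (step 8): P = [1, 2, 5, 7] / [3, 4] / [6, 8];  Q = [1, 2, 3, 8] / [4, 6] / [5, 7]
Final shape: (4, 2, 2).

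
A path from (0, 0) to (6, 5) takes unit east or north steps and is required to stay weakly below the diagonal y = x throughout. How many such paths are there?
Number of paths = 132

By the reflection principle (André's argument), the number of monotone paths to (6, 5) with n ≤ m that never go above y = x is C(11, 6) − C(11, 7) = 462 − 330 = 132.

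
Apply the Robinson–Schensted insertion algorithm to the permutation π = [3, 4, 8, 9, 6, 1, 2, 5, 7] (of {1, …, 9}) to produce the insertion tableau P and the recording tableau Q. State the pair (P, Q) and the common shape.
P = [1, 2, 5, 7] / [3, 4, 6, 9] / [8];  Q = [1, 2, 3, 4] / [5, 7, 8, 9] / [6];  common shape = (4, 4, 1)

Row-insert the values π_1, π_2, … into P one at a time, bumping the leftmost entry strictly greater than the inserted value down to the next row. The recording tableau Q records, in position (i, j), the step at which that cell was added to P.
  Insert 3 (step 1): P = [3];  Q = [1]
  Insert 4 (step 2): P = [3, 4];  Q = [1, 2]
  Insert 8 (step 3): P = [3, 4, 8];  Q = [1, 2, 3]
  Insert 9 (step 4): P = [3, 4, 8, 9];  Q = [1, 2, 3, 4]
  Insert 6 (step 5): P = [3, 4, 6, 9] / [8];  Q = [1, 2, 3, 4] / [5]
  Insert 1 (step 6): P = [1, 4, 6, 9] / [3] / [8];  Q = [1, 2, 3, 4] / [5] / [6]
  Insert 2 (step 7): P = [1, 2, 6, 9] / [3, 4] / [8];  Q = [1, 2, 3, 4] / [5, 7] / [6]
  Insert 5 (step 8): P = [1, 2, 5, 9] / [3, 4, 6] / [8];  Q = [1, 2, 3, 4] / [5, 7, 8] / [6]
  Insert 7 (step 9): P = [1, 2, 5, 7] / [3, 4, 6, 9] / [8];  Q = [1, 2, 3, 4] / [5, 7, 8, 9] / [6]
Final shape: (4, 4, 1).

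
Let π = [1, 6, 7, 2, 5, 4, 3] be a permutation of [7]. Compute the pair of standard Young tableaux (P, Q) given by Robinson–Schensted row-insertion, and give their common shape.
P = [1, 2, 3] / [4, 7] / [5] / [6];  Q = [1, 2, 3] / [4, 5] / [6] / [7];  common shape = (3, 2, 1, 1)

Row-insert the values π_1, π_2, … into P one at a time, bumping the leftmost entry strictly greater than the inserted value down to the next row. The recording tableau Q records, in position (i, j), the step at which that cell was added to P.
  Insert 1 (step 1): P = [1];  Q = [1]
  Insert 6 (step 2): P = [1, 6];  Q = [1, 2]
  Insert 7 (step 3): P = [1, 6, 7];  Q = [1, 2, 3]
  Insert 2 (step 4): P = [1, 2, 7] / [6];  Q = [1, 2, 3] / [4]
  Insert 5 (step 5): P = [1, 2, 5] / [6, 7];  Q = [1, 2, 3] / [4, 5]
  Insert 4 (step 6): P = [1, 2, 4] / [5, 7] / [6];  Q = [1, 2, 3] / [4, 5] / [6]
  Insert 3 (step 7): P = [1, 2, 3] / [4, 7] / [5] / [6];  Q = [1, 2, 3] / [4, 5] / [6] / [7]
Final shape: (3, 2, 1, 1).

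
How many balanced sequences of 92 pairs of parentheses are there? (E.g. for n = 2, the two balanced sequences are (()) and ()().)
C_92 = 15487357822491889407128326963778343232013931127835600

These balanced parentheses are counted by the Catalan number C_n = (1/(n + 1)) · C(2n, n). For n = 92: C_92 = (1/93) · C(184, 92) = 1440324277491745714862934407631385920577295594888710800/93 = 15487357822491889407128326963778343232013931127835600.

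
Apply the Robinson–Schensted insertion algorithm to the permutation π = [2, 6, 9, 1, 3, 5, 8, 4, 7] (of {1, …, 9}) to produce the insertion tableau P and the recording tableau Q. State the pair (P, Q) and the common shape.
P = [1, 3, 4, 7] / [2, 5, 8] / [6, 9];  Q = [1, 2, 3, 7] / [4, 5, 6] / [8, 9];  common shape = (4, 3, 2)

Row-insert the values π_1, π_2, … into P one at a time, bumping the leftmost entry strictly greater than the inserted value down to the next row. The recording tableau Q records, in position (i, j), the step at which that cell was added to P.
  Insert 2 (step 1): P = [2];  Q = [1]
  Insert 6 (step 2): P = [2, 6];  Q = [1, 2]
  Insert 9 (step 3): P = [2, 6, 9];  Q = [1, 2, 3]
  Insert 1 (step 4): P = [1, 6, 9] / [2];  Q = [1, 2, 3] / [4]
  Insert 3 (step 5): P = [1, 3, 9] / [2, 6];  Q = [1, 2, 3] / [4, 5]
  Insert 5 (step 6): P = [1, 3, 5] / [2, 6, 9];  Q = [1, 2, 3] / [4, 5, 6]
  Insert 8 (step 7): P = [1, 3, 5, 8] / [2, 6, 9];  Q = [1, 2, 3, 7] / [4, 5, 6]
  Insert 4 (step 8): P = [1, 3, 4, 8] / [2, 5, 9] / [6];  Q = [1, 2, 3, 7] / [4, 5, 6] / [8]
  Insert 7 (step 9): P = [1, 3, 4, 7] / [2, 5, 8] / [6, 9];  Q = [1, 2, 3, 7] / [4, 5, 6] / [8, 9]
Final shape: (4, 3, 2).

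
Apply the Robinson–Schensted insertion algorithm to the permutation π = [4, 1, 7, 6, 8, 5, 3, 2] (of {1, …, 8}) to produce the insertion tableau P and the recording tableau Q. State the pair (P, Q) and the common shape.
P = [1, 2, 8] / [3, 5] / [4] / [6] / [7];  Q = [1, 3, 5] / [2, 4] / [6] / [7] / [8];  common shape = (3, 2, 1, 1, 1)

Row-insert the values π_1, π_2, … into P one at a time, bumping the leftmost entry strictly greater than the inserted value down to the next row. The recording tableau Q records, in position (i, j), the step at which that cell was added to P.
  Insert 4 (step 1): P = [4];  Q = [1]
  Insert 1 (step 2): P = [1] / [4];  Q = [1] / [2]
  Insert 7 (step 3): P = [1, 7] / [4];  Q = [1, 3] / [2]
  Insert 6 (step 4): P = [1, 6] / [4, 7];  Q = [1, 3] / [2, 4]
  Insert 8 (step 5): P = [1, 6, 8] / [4, 7];  Q = [1, 3, 5] / [2, 4]
  Insert 5 (step 6): P = [1, 5, 8] / [4, 6] / [7];  Q = [1, 3, 5] / [2, 4] / [6]
  Insert 3 (step 7): P = [1, 3, 8] / [4, 5] / [6] / [7];  Q = [1, 3, 5] / [2, 4] / [6] / [7]
  Insert 2 (step 8): P = [1, 2, 8] / [3, 5] / [4] / [6] / [7];  Q = [1, 3, 5] / [2, 4] / [6] / [7] / [8]
Final shape: (3, 2, 1, 1, 1).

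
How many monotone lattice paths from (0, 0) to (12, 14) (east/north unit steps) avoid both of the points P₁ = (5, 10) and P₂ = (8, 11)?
Number of paths = 6441760

Inclusion–exclusion. Total paths: C(26, 12) = 9657700. Through P₁: C(15, 5)·C(11, 7) = 990990. Through P₂: C(19, 8)·C(7, 4) = 2645370. Since P₁ is strictly southwest of P₂, a monotone path through both must visit P₁ then P₂; paths through both = C(15, 5)·C(4, 3)·C(7, 4) = 420420. Avoid both = 9657700 − 990990 − 2645370 + 420420 = 6441760.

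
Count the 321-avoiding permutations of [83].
C_83 = 68854441132780194707888052034668647142985206100

These 321-avoiding permutations are counted by the Catalan number C_n = (1/(n + 1)) · C(2n, n). For n = 83: C_83 = (1/84) · C(166, 83) = 5783773055153536355462596370912166360010757312400/84 = 68854441132780194707888052034668647142985206100.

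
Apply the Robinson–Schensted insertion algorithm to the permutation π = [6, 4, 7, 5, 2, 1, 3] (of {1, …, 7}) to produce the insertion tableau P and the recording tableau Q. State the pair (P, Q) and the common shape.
P = [1, 3] / [2, 5] / [4, 7] / [6];  Q = [1, 3] / [2, 4] / [5, 7] / [6];  common shape = (2, 2, 2, 1)

Row-insert the values π_1, π_2, … into P one at a time, bumping the leftmost entry strictly greater than the inserted value down to the next row. The recording tableau Q records, in position (i, j), the step at which that cell was added to P.
  Insert 6 (step 1): P = [6];  Q = [1]
  Insert 4 (step 2): P = [4] / [6];  Q = [1] / [2]
  Insert 7 (step 3): P = [4, 7] / [6];  Q = [1, 3] / [2]
  Insert 5 (step 4): P = [4, 5] / [6, 7];  Q = [1, 3] / [2, 4]
  Insert 2 (step 5): P = [2, 5] / [4, 7] / [6];  Q = [1, 3] / [2, 4] / [5]
  Insert 1 (step 6): P = [1, 5] / [2, 7] / [4] / [6];  Q = [1, 3] / [2, 4] / [5] / [6]
  Insert 3 (step 7): P = [1, 3] / [2, 5] / [4, 7] / [6];  Q = [1, 3] / [2, 4] / [5, 7] / [6]
Final shape: (2, 2, 2, 1).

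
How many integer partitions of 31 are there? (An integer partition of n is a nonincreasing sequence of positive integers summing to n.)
p(31) = 6842

Compute p(n) via the recurrence p(n, m) = p(n, m−1) + p(n−m, m), where p(n, m) counts partitions of n with all parts ≤ m and p(n) = p(n, n). The base cases are p(0, m) = 1 and p(n, 0) = 0 for n > 0. Filling the table yields p(31) = 6842. (Euler's pentagonal recurrence is an alternative.)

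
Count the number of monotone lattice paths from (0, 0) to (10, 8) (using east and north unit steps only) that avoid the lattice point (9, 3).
Number of paths = 42438

Total paths from (0, 0) to (10, 8): C(18, 10) = 43758. Paths through (9, 3): (paths (0, 0) → (9, 3)) × (paths (9, 3) → (10, 8)) = C(12, 9) · C(6, 1) = 220 · 6 = 1320. Avoidance count = 43758 − 1320 = 42438.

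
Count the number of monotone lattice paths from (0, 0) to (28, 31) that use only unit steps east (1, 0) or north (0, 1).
Number of paths = 55317304280338408

A monotone lattice path from (0, 0) to (28, 31) consists of 28 east steps and 31 north steps in some order, so it is determined by which 28 of the 59 steps are east. The count is C(59, 28) = 55317304280338408.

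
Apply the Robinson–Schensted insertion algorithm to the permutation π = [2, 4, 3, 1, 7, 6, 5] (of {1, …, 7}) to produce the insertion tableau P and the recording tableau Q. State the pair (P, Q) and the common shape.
P = [1, 3, 5] / [2, 6] / [4, 7];  Q = [1, 2, 5] / [3, 6] / [4, 7];  common shape = (3, 2, 2)

Row-insert the values π_1, π_2, … into P one at a time, bumping the leftmost entry strictly greater than the inserted value down to the next row. The recording tableau Q records, in position (i, j), the step at which that cell was added to P.
  Insert 2 (step 1): P = [2];  Q = [1]
  Insert 4 (step 2): P = [2, 4];  Q = [1, 2]
  Insert 3 (step 3): P = [2, 3] / [4];  Q = [1, 2] / [3]
  Insert 1 (step 4): P = [1, 3] / [2] / [4];  Q = [1, 2] / [3] / [4]
  Insert 7 (step 5): P = [1, 3, 7] / [2] / [4];  Q = [1, 2, 5] / [3] / [4]
  Insert 6 (step 6): P = [1, 3, 6] / [2, 7] / [4];  Q = [1, 2, 5] / [3, 6] / [4]
  Insert 5 (step 7): P = [1, 3, 5] / [2, 6] / [4, 7];  Q = [1, 2, 5] / [3, 6] / [4, 7]
Final shape: (3, 2, 2).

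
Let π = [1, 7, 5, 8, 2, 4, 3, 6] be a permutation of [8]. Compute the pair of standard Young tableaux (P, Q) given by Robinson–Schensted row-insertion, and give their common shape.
P = [1, 2, 3, 6] / [4, 8] / [5] / [7];  Q = [1, 2, 4, 8] / [3, 6] / [5] / [7];  common shape = (4, 2, 1, 1)

Row-insert the values π_1, π_2, … into P one at a time, bumping the leftmost entry strictly greater than the inserted value down to the next row. The recording tableau Q records, in position (i, j), the step at which that cell was added to P.
  Insert 1 (step 1): P = [1];  Q = [1]
  Insert 7 (step 2): P = [1, 7];  Q = [1, 2]
  Insert 5 (step 3): P = [1, 5] / [7];  Q = [1, 2] / [3]
  Insert 8 (step 4): P = [1, 5, 8] / [7];  Q = [1, 2, 4] / [3]
  Insert 2 (step 5): P = [1, 2, 8] / [5] / [7];  Q = [1, 2, 4] / [3] / [5]
  Insert 4 (step 6): P = [1, 2, 4] / [5, 8] / [7];  Q = [1, 2, 4] / [3, 6] / [5]
  Insert 3 (step 7): P = [1, 2, 3] / [4, 8] / [5] / [7];  Q = [1, 2, 4] / [3, 6] / [5] / [7]
  Insert 6 (step 8): P = [1, 2, 3, 6] / [4, 8] / [5] / [7];  Q = [1, 2, 4, 8] / [3, 6] / [5] / [7]
Final shape: (4, 2, 1, 1).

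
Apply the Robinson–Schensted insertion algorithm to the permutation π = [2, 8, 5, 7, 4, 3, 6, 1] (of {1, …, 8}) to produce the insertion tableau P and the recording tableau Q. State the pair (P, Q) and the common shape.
P = [1, 3, 6] / [2, 7] / [4] / [5] / [8];  Q = [1, 2, 4] / [3, 7] / [5] / [6] / [8];  common shape = (3, 2, 1, 1, 1)

Row-insert the values π_1, π_2, … into P one at a time, bumping the leftmost entry strictly greater than the inserted value down to the next row. The recording tableau Q records, in position (i, j), the step at which that cell was added to P.
  Insert 2 (step 1): P = [2];  Q = [1]
  Insert 8 (step 2): P = [2, 8];  Q = [1, 2]
  Insert 5 (step 3): P = [2, 5] / [8];  Q = [1, 2] / [3]
  Insert 7 (step 4): P = [2, 5, 7] / [8];  Q = [1, 2, 4] / [3]
  Insert 4 (step 5): P = [2, 4, 7] / [5] / [8];  Q = [1, 2, 4] / [3] / [5]
  Insert 3 (step 6): P = [2, 3, 7] / [4] / [5] / [8];  Q = [1, 2, 4] / [3] / [5] / [6]
  Insert 6 (step 7): P = [2, 3, 6] / [4, 7] / [5] / [8];  Q = [1, 2, 4] / [3, 7] / [5] / [6]
  Insert 1 (step 8): P = [1, 3, 6] / [2, 7] / [4] / [5] / [8];  Q = [1, 2, 4] / [3, 7] / [5] / [6] / [8]
Final shape: (3, 2, 1, 1, 1).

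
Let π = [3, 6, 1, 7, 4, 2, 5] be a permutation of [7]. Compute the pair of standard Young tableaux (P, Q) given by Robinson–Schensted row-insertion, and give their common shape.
P = [1, 2, 5] / [3, 4, 7] / [6];  Q = [1, 2, 4] / [3, 5, 7] / [6];  common shape = (3, 3, 1)

Row-insert the values π_1, π_2, … into P one at a time, bumping the leftmost entry strictly greater than the inserted value down to the next row. The recording tableau Q records, in position (i, j), the step at which that cell was added to P.
  Insert 3 (step 1): P = [3];  Q = [1]
  Insert 6 (step 2): P = [3, 6];  Q = [1, 2]
  Insert 1 (step 3): P = [1, 6] / [3];  Q = [1, 2] / [3]
  Insert 7 (step 4): P = [1, 6, 7] / [3];  Q = [1, 2, 4] / [3]
  Insert 4 (step 5): P = [1, 4, 7] / [3, 6];  Q = [1, 2, 4] / [3, 5]
  Insert 2 (step 6): P = [1, 2, 7] / [3, 4] / [6];  Q = [1, 2, 4] / [3, 5] / [6]
  Insert 5 (step 7): P = [1, 2, 5] / [3, 4, 7] / [6];  Q = [1, 2, 4] / [3, 5, 7] / [6]
Final shape: (3, 3, 1).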